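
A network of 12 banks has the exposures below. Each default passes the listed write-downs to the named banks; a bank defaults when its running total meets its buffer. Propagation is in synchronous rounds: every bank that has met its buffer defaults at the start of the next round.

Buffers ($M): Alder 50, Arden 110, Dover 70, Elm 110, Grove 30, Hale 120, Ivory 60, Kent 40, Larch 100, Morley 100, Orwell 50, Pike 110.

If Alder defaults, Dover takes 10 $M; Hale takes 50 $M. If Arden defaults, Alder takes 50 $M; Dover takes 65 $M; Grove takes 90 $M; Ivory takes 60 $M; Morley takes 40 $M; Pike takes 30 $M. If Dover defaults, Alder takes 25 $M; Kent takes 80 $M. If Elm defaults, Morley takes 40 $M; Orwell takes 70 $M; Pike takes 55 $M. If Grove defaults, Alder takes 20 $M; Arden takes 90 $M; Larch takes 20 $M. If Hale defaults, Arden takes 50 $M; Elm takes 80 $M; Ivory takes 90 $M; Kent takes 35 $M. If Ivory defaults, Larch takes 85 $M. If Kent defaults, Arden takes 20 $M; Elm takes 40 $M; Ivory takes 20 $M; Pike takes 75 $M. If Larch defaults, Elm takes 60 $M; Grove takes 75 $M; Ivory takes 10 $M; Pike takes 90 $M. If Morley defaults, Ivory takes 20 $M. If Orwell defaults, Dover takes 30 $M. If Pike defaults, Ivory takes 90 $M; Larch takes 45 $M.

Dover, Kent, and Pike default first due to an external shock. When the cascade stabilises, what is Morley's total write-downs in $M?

Round 1 — Dover, Kent, Pike default (initial).
  Alder: +25 → 25 < 50
  Arden: +20 → 20 < 110
  Elm: +40 → 40 < 110
  Ivory: +20+90 → 110 ≥ 60
  Larch: +45 → 45 < 100
Round 2 — Ivory defaults.
  Larch: +85 → 130 ≥ 100
Round 3 — Larch defaults.
  Elm: +60 → 100 < 110
  Grove: +75 → 75 ≥ 30
Round 4 — Grove defaults.
  Alder: +20 → 45 < 50
  Arden: +90 → 110 ≥ 110
Round 5 — Arden defaults.
  Alder: +50 → 95 ≥ 50
  Morley: +40 → 40 < 100
Round 6 — Alder defaults.
  Hale: +50 → 50 < 120
No further defaults.

40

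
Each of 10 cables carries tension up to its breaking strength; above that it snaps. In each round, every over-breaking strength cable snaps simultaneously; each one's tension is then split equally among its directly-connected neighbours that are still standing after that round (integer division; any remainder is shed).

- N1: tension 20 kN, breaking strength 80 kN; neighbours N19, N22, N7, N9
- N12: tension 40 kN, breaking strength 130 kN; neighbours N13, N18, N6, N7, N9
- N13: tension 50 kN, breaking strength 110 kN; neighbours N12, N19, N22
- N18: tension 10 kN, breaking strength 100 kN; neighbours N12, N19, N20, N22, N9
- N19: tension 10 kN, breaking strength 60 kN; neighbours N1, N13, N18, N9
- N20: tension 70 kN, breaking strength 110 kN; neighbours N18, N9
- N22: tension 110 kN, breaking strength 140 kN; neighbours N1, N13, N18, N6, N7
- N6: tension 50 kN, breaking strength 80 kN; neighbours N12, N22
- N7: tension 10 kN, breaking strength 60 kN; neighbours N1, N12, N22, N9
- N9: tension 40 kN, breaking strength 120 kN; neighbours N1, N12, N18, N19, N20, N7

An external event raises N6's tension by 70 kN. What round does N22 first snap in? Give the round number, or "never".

2

Round 1 — N6 at 120 > 80. N6 snaps.
  N6 sheds 120 kN to N12, N22: 60 each.
    N12: 40+60 = 100 ≤ 130
    N22: 110+60 = 170 > 140
Round 2 — N22 snaps.
  N22 sheds 170 kN to N1, N13, N18, N7: 42 each (2 lost).
    N1: 20+42 = 62 ≤ 80
    N13: 50+42 = 92 ≤ 110
    N18: 10+42 = 52 ≤ 100
    N7: 10+42 = 52 ≤ 60
No further breaks.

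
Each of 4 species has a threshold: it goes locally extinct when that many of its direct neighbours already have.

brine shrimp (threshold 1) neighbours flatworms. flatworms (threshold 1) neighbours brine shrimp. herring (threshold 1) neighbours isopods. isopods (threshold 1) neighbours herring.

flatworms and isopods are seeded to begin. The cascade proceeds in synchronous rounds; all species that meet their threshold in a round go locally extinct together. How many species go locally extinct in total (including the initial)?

4

Round 1 — flatworms, isopods go locally extinct (initial).
Round 2 — checking thresholds:
  brine shrimp: 1 of 1 neighbours ≥ 1, goes locally extinct.
  herring: 1 of 1 neighbours ≥ 1, goes locally extinct.
Round 3 — no new extinctions; cascade stops.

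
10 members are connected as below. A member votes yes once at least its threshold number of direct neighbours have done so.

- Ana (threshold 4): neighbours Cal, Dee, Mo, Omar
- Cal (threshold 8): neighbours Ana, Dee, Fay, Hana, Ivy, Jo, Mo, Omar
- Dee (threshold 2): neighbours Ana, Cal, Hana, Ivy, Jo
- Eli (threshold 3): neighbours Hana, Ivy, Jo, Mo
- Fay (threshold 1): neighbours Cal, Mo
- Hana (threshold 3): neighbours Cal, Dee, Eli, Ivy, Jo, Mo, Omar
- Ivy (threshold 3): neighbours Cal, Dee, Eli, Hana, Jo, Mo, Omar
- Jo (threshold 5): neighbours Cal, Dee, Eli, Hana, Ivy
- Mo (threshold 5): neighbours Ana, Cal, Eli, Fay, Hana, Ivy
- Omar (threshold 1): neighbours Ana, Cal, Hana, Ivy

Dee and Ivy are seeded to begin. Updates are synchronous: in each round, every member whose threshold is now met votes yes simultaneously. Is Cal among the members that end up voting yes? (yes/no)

Round 1 — Dee, Ivy vote yes (initial).
Round 2 — checking thresholds:
  Ana: 1 of 4 neighbours < 4, not yet.
  Cal: 2 of 8 neighbours < 8, not yet.
  Eli: 1 of 4 neighbours < 3, not yet.
  Hana: 2 of 7 neighbours < 3, not yet.
  Jo: 2 of 5 neighbours < 5, not yet.
  Mo: 1 of 6 neighbours < 5, not yet.
  Omar: 1 of 4 neighbours ≥ 1, votes yes.
Round 3 — checking thresholds:
  Ana: 2 of 4 neighbours < 4, not yet.
  Cal: 3 of 8 neighbours < 8, not yet.
  Eli: 1 of 4 neighbours < 3, not yet.
  Hana: 3 of 7 neighbours ≥ 3, votes yes.
  Jo: 2 of 5 neighbours < 5, not yet.
  Mo: 1 of 6 neighbours < 5, not yet.
Round 4 — no new yes votes; cascade stops.

no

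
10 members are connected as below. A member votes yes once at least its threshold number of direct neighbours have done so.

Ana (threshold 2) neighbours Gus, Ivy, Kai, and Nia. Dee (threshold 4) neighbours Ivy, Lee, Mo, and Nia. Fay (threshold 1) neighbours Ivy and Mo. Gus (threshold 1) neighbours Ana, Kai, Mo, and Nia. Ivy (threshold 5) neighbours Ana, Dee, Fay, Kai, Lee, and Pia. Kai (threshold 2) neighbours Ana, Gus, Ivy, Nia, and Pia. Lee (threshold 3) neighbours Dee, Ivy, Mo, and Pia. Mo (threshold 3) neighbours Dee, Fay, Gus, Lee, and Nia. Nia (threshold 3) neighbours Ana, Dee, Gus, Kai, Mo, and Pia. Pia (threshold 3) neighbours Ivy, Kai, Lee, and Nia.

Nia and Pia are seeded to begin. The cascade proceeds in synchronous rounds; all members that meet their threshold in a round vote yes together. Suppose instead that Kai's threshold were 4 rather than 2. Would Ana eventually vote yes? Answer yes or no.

yes

With Kai's threshold at 4:
Round 1 — Nia, Pia vote yes (initial).
Round 2 — checking thresholds:
  Ana: 1 of 4 neighbours < 2, not yet.
  Dee: 1 of 4 neighbours < 4, not yet.
  Gus: 1 of 4 neighbours ≥ 1, votes yes.
  Ivy: 1 of 6 neighbours < 5, not yet.
  Kai: 2 of 5 neighbours < 4, not yet.
  Lee: 1 of 4 neighbours < 3, not yet.
  Mo: 1 of 5 neighbours < 3, not yet.
Round 3 — checking thresholds:
  Ana: 2 of 4 neighbours ≥ 2, votes yes.
  Dee: 1 of 4 neighbours < 4, not yet.
  Ivy: 1 of 6 neighbours < 5, not yet.
  Kai: 3 of 5 neighbours < 4, not yet.
  Lee: 1 of 4 neighbours < 3, not yet.
  Mo: 2 of 5 neighbours < 3, not yet.
Round 4 — checking thresholds:
  Dee: 1 of 4 neighbours < 4, not yet.
  Ivy: 2 of 6 neighbours < 5, not yet.
  Kai: 4 of 5 neighbours ≥ 4, votes yes.
  Lee: 1 of 4 neighbours < 3, not yet.
  Mo: 2 of 5 neighbours < 3, not yet.
Round 5 — no new yes votes; cascade stops.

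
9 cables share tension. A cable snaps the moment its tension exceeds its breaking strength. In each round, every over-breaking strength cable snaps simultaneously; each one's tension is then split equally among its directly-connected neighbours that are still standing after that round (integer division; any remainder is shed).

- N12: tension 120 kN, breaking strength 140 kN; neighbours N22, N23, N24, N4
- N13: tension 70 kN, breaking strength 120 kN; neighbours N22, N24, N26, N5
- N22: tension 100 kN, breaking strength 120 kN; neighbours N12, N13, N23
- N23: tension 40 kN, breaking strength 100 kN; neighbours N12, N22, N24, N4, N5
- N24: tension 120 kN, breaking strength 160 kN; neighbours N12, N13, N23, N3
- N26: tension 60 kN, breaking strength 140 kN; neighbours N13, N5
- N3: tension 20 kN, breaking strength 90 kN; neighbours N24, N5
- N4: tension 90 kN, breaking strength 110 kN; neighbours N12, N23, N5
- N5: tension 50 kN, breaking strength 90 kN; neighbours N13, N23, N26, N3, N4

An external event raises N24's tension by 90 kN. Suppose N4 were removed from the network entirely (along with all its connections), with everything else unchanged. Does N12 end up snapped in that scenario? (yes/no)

yes

With N4 removed:
Round 1 — N24 at 210 > 160. N24 snaps.
  N24 sheds 210 kN to N12, N13, N23, N3: 52 each (2 lost).
    N12: 120+52 = 172 > 140
    N13: 70+52 = 122 > 120
    N23: 40+52 = 92 ≤ 100
    N3: 20+52 = 72 ≤ 90
Round 2 — N12, N13 snap.
  N12 sheds 172 kN to N22, N23: 86 each.
    N22: 100+86 = 186 > 120
    N23: 92+86 = 178 > 100
  N13 sheds 122 kN to N22, N26, N5: 40 each (2 lost).
    N22: 186+40 = 226 > 120
    N26: 60+40 = 100 ≤ 140
    N5: 50+40 = 90 ≤ 90
Round 3 — N22, N23 snap.
  N22 sheds 226 kN: no online neighbours, lost.
  N23 sheds 178 kN to N5: 178 each.
    N5: 90+178 = 268 > 90
Round 4 — N5 snaps.
  N5 sheds 268 kN to N26, N3: 134 each.
    N26: 100+134 = 234 > 140
    N3: 72+134 = 206 > 90
Round 5 — N26, N3 snap.
  N26 sheds 234 kN: no online neighbours, lost.
  N3 sheds 206 kN: no online neighbours, lost.
No further breaks.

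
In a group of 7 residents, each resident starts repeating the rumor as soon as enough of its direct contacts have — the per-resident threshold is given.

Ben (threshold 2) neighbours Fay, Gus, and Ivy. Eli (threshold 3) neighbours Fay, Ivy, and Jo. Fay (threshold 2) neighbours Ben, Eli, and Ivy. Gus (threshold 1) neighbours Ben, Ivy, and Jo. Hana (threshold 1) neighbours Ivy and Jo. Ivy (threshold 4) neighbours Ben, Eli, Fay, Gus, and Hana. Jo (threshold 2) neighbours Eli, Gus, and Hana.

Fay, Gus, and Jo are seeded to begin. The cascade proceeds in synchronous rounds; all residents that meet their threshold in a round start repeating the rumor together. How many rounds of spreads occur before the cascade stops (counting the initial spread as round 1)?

4

Round 1 — Fay, Gus, Jo start repeating the rumor (initial).
Round 2 — checking thresholds:
  Ben: 2 of 3 neighbours ≥ 2, starts repeating the rumor.
  Eli: 2 of 3 neighbours < 3, below threshold.
  Hana: 1 of 2 neighbours ≥ 1, starts repeating the rumor.
  Ivy: 2 of 5 neighbours < 4, below threshold.
Round 3 — checking thresholds:
  Eli: 2 of 3 neighbours < 3, below threshold.
  Ivy: 4 of 5 neighbours ≥ 4, starts repeating the rumor.
Round 4 — checking thresholds:
  Eli: 3 of 3 neighbours ≥ 3, starts repeating the rumor.
Round 5 — no new spreads; cascade stops.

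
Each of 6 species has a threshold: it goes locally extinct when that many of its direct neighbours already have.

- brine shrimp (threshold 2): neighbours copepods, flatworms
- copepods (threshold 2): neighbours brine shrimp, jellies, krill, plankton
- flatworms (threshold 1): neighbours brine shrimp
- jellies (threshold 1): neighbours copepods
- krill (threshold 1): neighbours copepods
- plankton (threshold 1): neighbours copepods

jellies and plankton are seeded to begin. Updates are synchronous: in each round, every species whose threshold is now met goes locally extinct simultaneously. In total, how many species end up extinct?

4

Round 1 — jellies, plankton go locally extinct (initial).
Round 2 — checking thresholds:
  copepods: 2 of 4 neighbours ≥ 2, goes locally extinct.
Round 3 — checking thresholds:
  brine shrimp: 1 of 2 neighbours < 2, not yet.
  krill: 1 of 1 neighbours ≥ 1, goes locally extinct.
Round 4 — no new extinctions; cascade stops.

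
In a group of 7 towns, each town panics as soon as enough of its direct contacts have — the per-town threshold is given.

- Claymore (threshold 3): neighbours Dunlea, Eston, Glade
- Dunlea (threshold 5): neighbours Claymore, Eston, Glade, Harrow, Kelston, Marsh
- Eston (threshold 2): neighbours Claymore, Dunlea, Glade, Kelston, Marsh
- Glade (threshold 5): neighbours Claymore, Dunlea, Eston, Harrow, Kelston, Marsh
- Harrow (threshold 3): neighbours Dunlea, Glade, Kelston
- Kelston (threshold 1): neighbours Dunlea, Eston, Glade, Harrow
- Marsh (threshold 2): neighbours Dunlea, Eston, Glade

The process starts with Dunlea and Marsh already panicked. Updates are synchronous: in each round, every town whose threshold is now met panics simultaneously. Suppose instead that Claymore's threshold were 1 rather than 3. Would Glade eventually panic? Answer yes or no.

With Claymore's threshold at 1:
Round 1 — Dunlea, Marsh panic (initial).
Round 2 — checking thresholds:
  Claymore: 1 of 3 neighbours ≥ 1, panics.
  Eston: 2 of 5 neighbours ≥ 2, panics.
  Glade: 2 of 6 neighbours < 5, holds.
  Harrow: 1 of 3 neighbours < 3, holds.
  Kelston: 1 of 4 neighbours ≥ 1, panics.
Round 3 — checking thresholds:
  Glade: 5 of 6 neighbours ≥ 5, panics.
  Harrow: 2 of 3 neighbours < 3, holds.
Round 4 — checking thresholds:
  Harrow: 3 of 3 neighbours ≥ 3, panics.
Round 5 — no new panics; cascade stops.

yes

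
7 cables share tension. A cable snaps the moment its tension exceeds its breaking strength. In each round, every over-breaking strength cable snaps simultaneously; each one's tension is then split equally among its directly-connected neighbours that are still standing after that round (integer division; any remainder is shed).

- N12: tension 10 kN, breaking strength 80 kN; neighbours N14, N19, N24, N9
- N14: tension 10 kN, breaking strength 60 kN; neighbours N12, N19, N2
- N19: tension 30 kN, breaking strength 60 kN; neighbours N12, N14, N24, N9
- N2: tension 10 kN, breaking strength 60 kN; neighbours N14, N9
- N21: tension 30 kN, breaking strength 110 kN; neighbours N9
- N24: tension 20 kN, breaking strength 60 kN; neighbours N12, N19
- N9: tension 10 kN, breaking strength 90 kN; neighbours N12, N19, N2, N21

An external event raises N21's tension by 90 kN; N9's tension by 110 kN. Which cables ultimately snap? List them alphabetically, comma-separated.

Round 1 — N21 at 120 > 110; N9 at 120 > 90. N21, N9 snap.
  N21 sheds 120 kN: no online neighbours, lost.
  N9 sheds 120 kN to N12, N19, N2: 40 each.
    N12: 10+40 = 50 ≤ 80
    N19: 30+40 = 70 > 60
    N2: 10+40 = 50 ≤ 60
Round 2 — N19 snaps.
  N19 sheds 70 kN to N12, N14, N24: 23 each (1 lost).
    N12: 50+23 = 73 ≤ 80
    N14: 10+23 = 33 ≤ 60
    N24: 20+23 = 43 ≤ 60
No further breaks.

N19, N21, N9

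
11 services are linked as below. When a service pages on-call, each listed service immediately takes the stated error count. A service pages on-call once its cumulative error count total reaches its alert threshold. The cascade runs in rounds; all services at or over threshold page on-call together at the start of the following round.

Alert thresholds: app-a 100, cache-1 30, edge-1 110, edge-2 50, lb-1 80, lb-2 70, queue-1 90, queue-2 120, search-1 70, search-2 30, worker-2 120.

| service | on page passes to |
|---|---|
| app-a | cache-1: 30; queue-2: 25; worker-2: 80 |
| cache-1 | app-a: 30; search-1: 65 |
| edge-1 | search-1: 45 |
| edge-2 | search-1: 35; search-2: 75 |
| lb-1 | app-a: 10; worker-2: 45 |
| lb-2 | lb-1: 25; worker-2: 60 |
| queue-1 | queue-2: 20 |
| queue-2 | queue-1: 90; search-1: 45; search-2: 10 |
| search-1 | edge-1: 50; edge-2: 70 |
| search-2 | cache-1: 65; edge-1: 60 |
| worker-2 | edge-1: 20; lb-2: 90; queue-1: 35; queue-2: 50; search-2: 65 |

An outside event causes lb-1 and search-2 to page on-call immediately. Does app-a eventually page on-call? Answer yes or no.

Round 1 — lb-1, search-2 page on-call (initial).
  app-a: +10 → 10 < 100
  cache-1: +65 → 65 ≥ 30
  edge-1: +60 → 60 < 110
  worker-2: +45 → 45 < 120
Round 2 — cache-1 pages on-call.
  app-a: +30 → 40 < 100
  search-1: +65 → 65 < 70
No further pages.

no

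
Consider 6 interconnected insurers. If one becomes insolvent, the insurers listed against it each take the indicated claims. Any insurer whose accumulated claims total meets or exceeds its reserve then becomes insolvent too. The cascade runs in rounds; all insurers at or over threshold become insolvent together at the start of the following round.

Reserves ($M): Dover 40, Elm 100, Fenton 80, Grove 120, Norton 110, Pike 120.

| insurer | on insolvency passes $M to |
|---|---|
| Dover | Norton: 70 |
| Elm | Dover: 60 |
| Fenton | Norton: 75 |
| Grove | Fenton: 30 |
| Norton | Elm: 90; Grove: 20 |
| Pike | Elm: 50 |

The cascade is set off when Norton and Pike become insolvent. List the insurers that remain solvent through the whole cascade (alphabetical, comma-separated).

Round 1 — Norton, Pike become insolvent (initial).
  Elm: +90+50 → 140 ≥ 100
  Grove: +20 → 20 < 120
Round 2 — Elm becomes insolvent.
  Dover: +60 → 60 ≥ 40
Round 3 — Dover becomes insolvent.
No further insolvencies.

Fenton, Grove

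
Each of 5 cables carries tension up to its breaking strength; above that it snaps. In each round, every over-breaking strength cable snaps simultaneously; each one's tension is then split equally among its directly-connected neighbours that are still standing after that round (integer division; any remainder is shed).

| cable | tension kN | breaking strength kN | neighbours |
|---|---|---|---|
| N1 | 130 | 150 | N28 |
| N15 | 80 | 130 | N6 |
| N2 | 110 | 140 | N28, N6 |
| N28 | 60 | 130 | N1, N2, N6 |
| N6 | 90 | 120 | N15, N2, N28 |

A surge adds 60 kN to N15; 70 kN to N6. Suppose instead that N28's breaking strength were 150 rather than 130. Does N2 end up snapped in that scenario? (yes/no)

With N28's breaking strength at 150:
Round 1 — N15 at 140 > 130; N6 at 160 > 120. N15, N6 snap.
  N15 sheds 140 kN: no online neighbours, lost.
  N6 sheds 160 kN to N2, N28: 80 each.
    N2: 110+80 = 190 > 140
    N28: 60+80 = 140 ≤ 150
Round 2 — N2 snaps.
  N2 sheds 190 kN to N28: 190 each.
    N28: 140+190 = 330 > 150
Round 3 — N28 snaps.
  N28 sheds 330 kN to N1: 330 each.
    N1: 130+330 = 460 > 150
Round 4 — N1 snaps.
  N1 sheds 460 kN: no online neighbours, lost.
No further breaks.

yes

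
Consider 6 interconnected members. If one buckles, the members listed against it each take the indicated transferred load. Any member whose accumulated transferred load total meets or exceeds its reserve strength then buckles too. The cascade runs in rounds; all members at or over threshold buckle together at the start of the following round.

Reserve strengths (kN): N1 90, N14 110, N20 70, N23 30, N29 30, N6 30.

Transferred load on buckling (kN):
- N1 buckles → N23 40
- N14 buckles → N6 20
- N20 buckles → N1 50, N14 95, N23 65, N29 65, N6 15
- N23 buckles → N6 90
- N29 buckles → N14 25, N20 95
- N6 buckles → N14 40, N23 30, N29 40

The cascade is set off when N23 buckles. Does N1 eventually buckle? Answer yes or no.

no

Round 1 — N23 buckles (initial).
  N6: +90 → 90 ≥ 30
Round 2 — N6 buckles.
  N14: +40 → 40 < 110
  N29: +40 → 40 ≥ 30
Round 3 — N29 buckles.
  N14: +25 → 65 < 110
  N20: +95 → 95 ≥ 70
Round 4 — N20 buckles.
  N1: +50 → 50 < 90
  N14: +95 → 160 ≥ 110
Round 5 — N14 buckles.
No further bucklings.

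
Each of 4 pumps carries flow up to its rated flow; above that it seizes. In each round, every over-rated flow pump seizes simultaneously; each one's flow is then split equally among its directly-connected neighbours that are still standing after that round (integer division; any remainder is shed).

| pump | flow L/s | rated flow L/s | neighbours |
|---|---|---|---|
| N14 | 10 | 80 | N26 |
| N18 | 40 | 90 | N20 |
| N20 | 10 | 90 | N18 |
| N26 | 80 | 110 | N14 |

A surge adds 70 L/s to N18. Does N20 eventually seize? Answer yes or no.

yes

Round 1 — N18 at 110 > 90. N18 seizes.
  N18 sheds 110 L/s to N20: 110 each.
    N20: 10+110 = 120 > 90
Round 2 — N20 seizes.
  N20 sheds 120 L/s: no online neighbours, lost.
No further seizures.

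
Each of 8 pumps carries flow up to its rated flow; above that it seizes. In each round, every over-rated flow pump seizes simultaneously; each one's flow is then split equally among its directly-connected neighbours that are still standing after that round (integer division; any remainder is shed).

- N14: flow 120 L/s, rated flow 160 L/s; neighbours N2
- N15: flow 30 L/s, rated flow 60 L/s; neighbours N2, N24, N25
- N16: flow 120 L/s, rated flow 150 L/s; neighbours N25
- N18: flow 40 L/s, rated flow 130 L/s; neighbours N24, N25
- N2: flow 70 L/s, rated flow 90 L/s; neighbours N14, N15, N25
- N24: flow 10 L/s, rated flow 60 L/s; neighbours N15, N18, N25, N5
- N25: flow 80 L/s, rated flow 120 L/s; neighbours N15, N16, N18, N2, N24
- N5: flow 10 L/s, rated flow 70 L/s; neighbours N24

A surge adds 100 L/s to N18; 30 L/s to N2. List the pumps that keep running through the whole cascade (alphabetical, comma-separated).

Round 1 — N18 at 140 > 130; N2 at 100 > 90. N18, N2 seize.
  N18 sheds 140 L/s to N24, N25: 70 each.
    N24: 10+70 = 80 > 60
    N25: 80+70 = 150 > 120
  N2 sheds 100 L/s to N14, N15, N25: 33 each (1 lost).
    N14: 120+33 = 153 ≤ 160
    N15: 30+33 = 63 > 60
    N25: 150+33 = 183 > 120
Round 2 — N15, N24, N25 seize.
  N15 sheds 63 L/s: no online neighbours, lost.
  N24 sheds 80 L/s to N5: 80 each.
    N5: 10+80 = 90 > 70
  N25 sheds 183 L/s to N16: 183 each.
    N16: 120+183 = 303 > 150
Round 3 — N16, N5 seize.
  N16 sheds 303 L/s: no online neighbours, lost.
  N5 sheds 90 L/s: no online neighbours, lost.
No further seizures.

N14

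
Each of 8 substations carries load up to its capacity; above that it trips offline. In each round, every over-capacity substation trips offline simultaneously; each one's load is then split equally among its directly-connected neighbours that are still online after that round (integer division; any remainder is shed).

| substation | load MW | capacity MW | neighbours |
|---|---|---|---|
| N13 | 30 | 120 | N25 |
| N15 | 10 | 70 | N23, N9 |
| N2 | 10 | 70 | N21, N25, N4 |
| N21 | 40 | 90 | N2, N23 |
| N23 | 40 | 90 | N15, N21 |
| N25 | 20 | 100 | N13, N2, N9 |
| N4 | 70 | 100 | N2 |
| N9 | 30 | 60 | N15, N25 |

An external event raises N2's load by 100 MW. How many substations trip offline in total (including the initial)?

Round 1 — N2 at 110 > 70. N2 trips offline.
  N2 sheds 110 MW to N21, N25, N4: 36 each (2 lost).
    N21: 40+36 = 76 ≤ 90
    N25: 20+36 = 56 ≤ 100
    N4: 70+36 = 106 > 100
Round 2 — N4 trips offline.
  N4 sheds 106 MW: no online neighbours, lost.
No further trips.

2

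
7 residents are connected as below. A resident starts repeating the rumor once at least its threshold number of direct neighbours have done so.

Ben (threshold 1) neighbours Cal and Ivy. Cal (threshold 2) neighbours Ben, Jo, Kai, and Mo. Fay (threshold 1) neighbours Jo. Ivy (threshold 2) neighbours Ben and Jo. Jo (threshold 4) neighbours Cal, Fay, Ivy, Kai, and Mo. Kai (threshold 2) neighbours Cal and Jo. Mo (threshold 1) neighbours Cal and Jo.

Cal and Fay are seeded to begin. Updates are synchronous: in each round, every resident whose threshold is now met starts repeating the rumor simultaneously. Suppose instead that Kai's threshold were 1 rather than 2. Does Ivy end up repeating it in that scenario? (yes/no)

yes

With Kai's threshold at 1:
Round 1 — Cal, Fay start repeating the rumor (initial).
Round 2 — checking thresholds:
  Ben: 1 of 2 neighbours ≥ 1, starts repeating the rumor.
  Jo: 2 of 5 neighbours < 4, not yet.
  Kai: 1 of 2 neighbours ≥ 1, starts repeating the rumor.
  Mo: 1 of 2 neighbours ≥ 1, starts repeating the rumor.
Round 3 — checking thresholds:
  Ivy: 1 of 2 neighbours < 2, not yet.
  Jo: 4 of 5 neighbours ≥ 4, starts repeating the rumor.
Round 4 — checking thresholds:
  Ivy: 2 of 2 neighbours ≥ 2, starts repeating the rumor.
Round 5 — no new spreads; cascade stops.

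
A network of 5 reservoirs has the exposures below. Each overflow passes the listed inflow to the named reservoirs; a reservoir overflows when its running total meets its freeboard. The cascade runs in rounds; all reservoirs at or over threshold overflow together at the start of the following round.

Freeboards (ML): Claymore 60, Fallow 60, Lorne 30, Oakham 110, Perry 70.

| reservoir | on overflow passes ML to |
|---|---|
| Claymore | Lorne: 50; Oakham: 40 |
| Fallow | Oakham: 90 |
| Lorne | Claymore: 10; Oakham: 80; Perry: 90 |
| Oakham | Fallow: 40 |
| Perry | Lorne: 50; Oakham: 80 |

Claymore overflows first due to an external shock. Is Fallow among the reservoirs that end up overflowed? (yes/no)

Round 1 — Claymore overflows (initial).
  Lorne: +50 → 50 ≥ 30
  Oakham: +40 → 40 < 110
Round 2 — Lorne overflows.
  Oakham: +80 → 120 ≥ 110
  Perry: +90 → 90 ≥ 70
Round 3 — Oakham, Perry overflow.
  Fallow: +40 → 40 < 60
No further overflows.

no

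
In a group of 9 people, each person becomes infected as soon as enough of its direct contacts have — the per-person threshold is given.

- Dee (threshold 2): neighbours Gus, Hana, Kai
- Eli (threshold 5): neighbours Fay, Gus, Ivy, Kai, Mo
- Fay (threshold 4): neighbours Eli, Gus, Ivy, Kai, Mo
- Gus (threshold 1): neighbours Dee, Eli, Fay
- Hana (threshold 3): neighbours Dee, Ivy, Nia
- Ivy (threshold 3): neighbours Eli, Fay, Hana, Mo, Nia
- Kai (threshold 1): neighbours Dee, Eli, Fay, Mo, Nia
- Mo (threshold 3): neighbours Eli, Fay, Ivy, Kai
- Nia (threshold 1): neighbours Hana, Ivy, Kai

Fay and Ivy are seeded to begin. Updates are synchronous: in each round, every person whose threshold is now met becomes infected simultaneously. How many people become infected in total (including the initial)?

Round 1 — Fay, Ivy become infected (initial).
Round 2 — checking thresholds:
  Eli: 2 of 5 neighbours < 5, not yet.
  Gus: 1 of 3 neighbours ≥ 1, becomes infected.
  Hana: 1 of 3 neighbours < 3, not yet.
  Kai: 1 of 5 neighbours ≥ 1, becomes infected.
  Mo: 2 of 4 neighbours < 3, not yet.
  Nia: 1 of 3 neighbours ≥ 1, becomes infected.
Round 3 — checking thresholds:
  Dee: 2 of 3 neighbours ≥ 2, becomes infected.
  Eli: 4 of 5 neighbours < 5, not yet.
  Hana: 2 of 3 neighbours < 3, not yet.
  Mo: 3 of 4 neighbours ≥ 3, becomes infected.
Round 4 — checking thresholds:
  Eli: 5 of 5 neighbours ≥ 5, becomes infected.
  Hana: 3 of 3 neighbours ≥ 3, becomes infected.
Round 5 — no new infections; cascade stops.

9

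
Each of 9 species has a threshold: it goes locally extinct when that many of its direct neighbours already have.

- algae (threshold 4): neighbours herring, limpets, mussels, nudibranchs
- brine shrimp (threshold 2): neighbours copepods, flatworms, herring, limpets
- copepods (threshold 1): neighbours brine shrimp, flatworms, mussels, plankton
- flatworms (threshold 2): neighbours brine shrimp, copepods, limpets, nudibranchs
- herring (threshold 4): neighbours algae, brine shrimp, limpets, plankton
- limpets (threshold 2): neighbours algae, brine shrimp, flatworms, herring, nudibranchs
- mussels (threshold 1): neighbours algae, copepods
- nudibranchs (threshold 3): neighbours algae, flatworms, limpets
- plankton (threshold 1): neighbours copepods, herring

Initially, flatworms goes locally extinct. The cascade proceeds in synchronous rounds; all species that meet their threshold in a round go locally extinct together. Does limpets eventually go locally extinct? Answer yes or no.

Round 1 — flatworms goes locally extinct (initial).
Round 2 — checking thresholds:
  brine shrimp: 1 of 4 neighbours < 2, below threshold.
  copepods: 1 of 4 neighbours ≥ 1, goes locally extinct.
  limpets: 1 of 5 neighbours < 2, below threshold.
  nudibranchs: 1 of 3 neighbours < 3, below threshold.
Round 3 — checking thresholds:
  brine shrimp: 2 of 4 neighbours ≥ 2, goes locally extinct.
  limpets: 1 of 5 neighbours < 2, below threshold.
  mussels: 1 of 2 neighbours ≥ 1, goes locally extinct.
  nudibranchs: 1 of 3 neighbours < 3, below threshold.
  plankton: 1 of 2 neighbours ≥ 1, goes locally extinct.
Round 4 — checking thresholds:
  algae: 1 of 4 neighbours < 4, below threshold.
  herring: 2 of 4 neighbours < 4, below threshold.
  limpets: 2 of 5 neighbours ≥ 2, goes locally extinct.
  nudibranchs: 1 of 3 neighbours < 3, below threshold.
Round 5 — no new extinctions; cascade stops.

yes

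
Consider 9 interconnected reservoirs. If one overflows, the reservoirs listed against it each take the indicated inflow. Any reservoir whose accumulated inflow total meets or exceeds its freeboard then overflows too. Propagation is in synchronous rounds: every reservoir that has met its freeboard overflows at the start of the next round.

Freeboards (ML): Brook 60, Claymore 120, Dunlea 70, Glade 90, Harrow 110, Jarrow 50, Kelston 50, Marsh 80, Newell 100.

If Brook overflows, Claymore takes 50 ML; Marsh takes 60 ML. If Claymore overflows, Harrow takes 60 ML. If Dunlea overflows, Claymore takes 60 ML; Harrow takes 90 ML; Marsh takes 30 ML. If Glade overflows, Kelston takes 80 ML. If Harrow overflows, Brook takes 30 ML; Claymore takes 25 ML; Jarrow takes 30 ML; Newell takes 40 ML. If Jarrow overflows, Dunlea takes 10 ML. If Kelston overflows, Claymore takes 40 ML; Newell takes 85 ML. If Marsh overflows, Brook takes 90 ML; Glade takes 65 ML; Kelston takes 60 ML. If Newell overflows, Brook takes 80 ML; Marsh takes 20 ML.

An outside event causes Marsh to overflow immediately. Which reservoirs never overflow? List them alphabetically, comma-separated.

Claymore, Dunlea, Glade, Harrow, Jarrow, Newell

Round 1 — Marsh overflows (initial).
  Brook: +90 → 90 ≥ 60
  Glade: +65 → 65 < 90
  Kelston: +60 → 60 ≥ 50
Round 2 — Brook, Kelston overflow.
  Claymore: +50+40 → 90 < 120
  Newell: +85 → 85 < 100
No further overflows.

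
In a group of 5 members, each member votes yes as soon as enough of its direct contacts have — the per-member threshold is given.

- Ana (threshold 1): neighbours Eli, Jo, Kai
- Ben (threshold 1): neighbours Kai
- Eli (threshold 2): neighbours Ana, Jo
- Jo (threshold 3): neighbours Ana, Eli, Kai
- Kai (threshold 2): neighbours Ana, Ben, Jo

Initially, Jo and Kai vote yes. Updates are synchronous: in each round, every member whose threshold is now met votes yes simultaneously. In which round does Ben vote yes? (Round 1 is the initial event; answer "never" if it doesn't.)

Round 1 — Jo, Kai vote yes (initial).
Round 2 — checking thresholds:
  Ana: 2 of 3 neighbours ≥ 1, votes yes.
  Ben: 1 of 1 neighbours ≥ 1, votes yes.
  Eli: 1 of 2 neighbours < 2, below threshold.
Round 3 — checking thresholds:
  Eli: 2 of 2 neighbours ≥ 2, votes yes.
Round 4 — no new yes votes; cascade stops.

2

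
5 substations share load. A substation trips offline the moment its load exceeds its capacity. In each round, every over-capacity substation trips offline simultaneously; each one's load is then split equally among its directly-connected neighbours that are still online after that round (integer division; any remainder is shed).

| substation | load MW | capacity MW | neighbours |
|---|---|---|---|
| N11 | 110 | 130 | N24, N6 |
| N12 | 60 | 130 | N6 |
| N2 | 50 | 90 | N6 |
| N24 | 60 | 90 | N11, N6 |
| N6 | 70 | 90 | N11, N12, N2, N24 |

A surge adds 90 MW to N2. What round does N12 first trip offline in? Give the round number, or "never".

never

Round 1 — N2 at 140 > 90. N2 trips offline.
  N2 sheds 140 MW to N6: 140 each.
    N6: 70+140 = 210 > 90
Round 2 — N6 trips offline.
  N6 sheds 210 MW to N11, N12, N24: 70 each.
    N11: 110+70 = 180 > 130
    N12: 60+70 = 130 ≤ 130
    N24: 60+70 = 130 > 90
Round 3 — N11, N24 trip offline.
  N11 sheds 180 MW: no online neighbours, lost.
  N24 sheds 130 MW: no online neighbours, lost.
No further trips.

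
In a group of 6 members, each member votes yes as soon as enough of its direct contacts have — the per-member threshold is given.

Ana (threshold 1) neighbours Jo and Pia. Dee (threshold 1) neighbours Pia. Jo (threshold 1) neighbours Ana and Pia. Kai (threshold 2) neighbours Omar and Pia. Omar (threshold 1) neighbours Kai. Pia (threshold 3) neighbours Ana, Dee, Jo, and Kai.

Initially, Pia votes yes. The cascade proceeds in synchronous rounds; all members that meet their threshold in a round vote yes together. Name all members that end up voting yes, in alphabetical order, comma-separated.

Round 1 — Pia votes yes (initial).
Round 2 — checking thresholds:
  Ana: 1 of 2 neighbours ≥ 1, votes yes.
  Dee: 1 of 1 neighbours ≥ 1, votes yes.
  Jo: 1 of 2 neighbours ≥ 1, votes yes.
  Kai: 1 of 2 neighbours < 2, below threshold.
Round 3 — no new yes votes; cascade stops.

Ana, Dee, Jo, Pia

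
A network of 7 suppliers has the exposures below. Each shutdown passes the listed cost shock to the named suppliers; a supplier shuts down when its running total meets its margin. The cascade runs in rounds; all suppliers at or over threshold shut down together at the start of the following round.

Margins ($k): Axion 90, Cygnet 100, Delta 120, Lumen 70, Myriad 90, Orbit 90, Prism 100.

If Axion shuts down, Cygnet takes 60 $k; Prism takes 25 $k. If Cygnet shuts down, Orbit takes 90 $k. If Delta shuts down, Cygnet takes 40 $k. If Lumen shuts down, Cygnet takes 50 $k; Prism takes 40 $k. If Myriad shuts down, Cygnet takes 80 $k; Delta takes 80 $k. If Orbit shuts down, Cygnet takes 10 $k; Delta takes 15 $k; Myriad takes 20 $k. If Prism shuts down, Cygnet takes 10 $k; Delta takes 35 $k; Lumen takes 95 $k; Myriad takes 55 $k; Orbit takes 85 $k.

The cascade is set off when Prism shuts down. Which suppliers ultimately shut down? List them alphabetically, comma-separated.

Round 1 — Prism shuts down (initial).
  Cygnet: +10 → 10 < 100
  Delta: +35 → 35 < 120
  Lumen: +95 → 95 ≥ 70
  Myriad: +55 → 55 < 90
  Orbit: +85 → 85 < 90
Round 2 — Lumen shuts down.
  Cygnet: +50 → 60 < 100
No further shutdowns.

Lumen, Prism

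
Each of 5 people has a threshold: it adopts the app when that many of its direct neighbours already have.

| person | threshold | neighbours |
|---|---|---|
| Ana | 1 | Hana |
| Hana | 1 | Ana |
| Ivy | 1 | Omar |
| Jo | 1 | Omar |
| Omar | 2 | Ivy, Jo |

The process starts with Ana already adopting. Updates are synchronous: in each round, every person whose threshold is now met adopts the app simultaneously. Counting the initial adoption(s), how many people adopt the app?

Round 1 — Ana adopts the app (initial).
Round 2 — checking thresholds:
  Hana: 1 of 1 neighbours ≥ 1, adopts the app.
Round 3 — no new adoptions; cascade stops.

2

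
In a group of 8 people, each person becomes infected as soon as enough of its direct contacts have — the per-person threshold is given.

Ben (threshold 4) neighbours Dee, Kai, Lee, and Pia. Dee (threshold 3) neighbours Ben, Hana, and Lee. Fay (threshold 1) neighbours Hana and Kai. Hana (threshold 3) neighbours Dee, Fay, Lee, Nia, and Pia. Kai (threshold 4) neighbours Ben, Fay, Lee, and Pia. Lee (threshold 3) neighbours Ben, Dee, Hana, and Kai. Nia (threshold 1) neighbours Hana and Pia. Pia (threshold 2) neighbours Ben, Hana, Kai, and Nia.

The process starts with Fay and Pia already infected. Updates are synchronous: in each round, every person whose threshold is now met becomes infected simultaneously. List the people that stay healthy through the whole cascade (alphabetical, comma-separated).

Ben, Dee, Kai, Lee

Round 1 — Fay, Pia become infected (initial).
Round 2 — checking thresholds:
  Ben: 1 of 4 neighbours < 4, not yet.
  Hana: 2 of 5 neighbours < 3, not yet.
  Kai: 2 of 4 neighbours < 4, not yet.
  Nia: 1 of 2 neighbours ≥ 1, becomes infected.
Round 3 — checking thresholds:
  Ben: 1 of 4 neighbours < 4, not yet.
  Hana: 3 of 5 neighbours ≥ 3, becomes infected.
  Kai: 2 of 4 neighbours < 4, not yet.
Round 4 — no new infections; cascade stops.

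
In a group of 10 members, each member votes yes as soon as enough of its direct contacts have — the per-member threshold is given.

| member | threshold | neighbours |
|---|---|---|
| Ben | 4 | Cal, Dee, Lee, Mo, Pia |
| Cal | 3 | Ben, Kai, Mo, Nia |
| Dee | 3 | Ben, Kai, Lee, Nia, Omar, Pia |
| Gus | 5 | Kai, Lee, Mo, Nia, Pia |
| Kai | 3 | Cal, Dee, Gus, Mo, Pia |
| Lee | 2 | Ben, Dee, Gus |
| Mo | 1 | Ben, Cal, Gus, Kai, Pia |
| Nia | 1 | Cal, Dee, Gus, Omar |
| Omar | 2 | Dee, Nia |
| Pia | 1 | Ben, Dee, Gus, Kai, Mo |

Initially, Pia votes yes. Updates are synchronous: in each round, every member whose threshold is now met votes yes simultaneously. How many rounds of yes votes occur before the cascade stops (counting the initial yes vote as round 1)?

2

Round 1 — Pia votes yes (initial).
Round 2 — checking thresholds:
  Ben: 1 of 5 neighbours < 4, below threshold.
  Dee: 1 of 6 neighbours < 3, below threshold.
  Gus: 1 of 5 neighbours < 5, below threshold.
  Kai: 1 of 5 neighbours < 3, below threshold.
  Mo: 1 of 5 neighbours ≥ 1, votes yes.
Round 3 — no new yes votes; cascade stops.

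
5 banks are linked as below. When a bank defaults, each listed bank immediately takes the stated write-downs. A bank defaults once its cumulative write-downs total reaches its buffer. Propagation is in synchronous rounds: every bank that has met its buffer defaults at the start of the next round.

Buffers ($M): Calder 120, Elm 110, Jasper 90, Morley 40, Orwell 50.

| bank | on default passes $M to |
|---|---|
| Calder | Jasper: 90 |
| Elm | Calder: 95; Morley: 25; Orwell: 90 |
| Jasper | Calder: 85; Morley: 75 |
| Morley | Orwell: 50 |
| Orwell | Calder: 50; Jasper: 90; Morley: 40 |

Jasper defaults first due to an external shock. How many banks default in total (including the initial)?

Round 1 — Jasper defaults (initial).
  Calder: +85 → 85 < 120
  Morley: +75 → 75 ≥ 40
Round 2 — Morley defaults.
  Orwell: +50 → 50 ≥ 50
Round 3 — Orwell defaults.
  Calder: +50 → 135 ≥ 120
Round 4 — Calder defaults.
No further defaults.

4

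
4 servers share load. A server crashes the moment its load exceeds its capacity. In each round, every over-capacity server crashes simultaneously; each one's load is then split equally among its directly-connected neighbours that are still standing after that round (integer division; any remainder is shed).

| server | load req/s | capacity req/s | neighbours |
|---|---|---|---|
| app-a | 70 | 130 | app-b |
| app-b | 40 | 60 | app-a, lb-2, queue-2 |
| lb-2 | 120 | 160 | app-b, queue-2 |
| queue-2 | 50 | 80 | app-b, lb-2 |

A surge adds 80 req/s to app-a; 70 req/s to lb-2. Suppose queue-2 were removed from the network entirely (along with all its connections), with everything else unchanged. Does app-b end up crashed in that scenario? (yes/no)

With queue-2 removed:
Round 1 — app-a at 150 > 130; lb-2 at 190 > 160. app-a, lb-2 crash.
  app-a sheds 150 req/s to app-b: 150 each.
    app-b: 40+150 = 190 > 60
  lb-2 sheds 190 req/s to app-b: 190 each.
    app-b: 190+190 = 380 > 60
Round 2 — app-b crashes.
  app-b sheds 380 req/s: no online neighbours, lost.
No further crashes.

yes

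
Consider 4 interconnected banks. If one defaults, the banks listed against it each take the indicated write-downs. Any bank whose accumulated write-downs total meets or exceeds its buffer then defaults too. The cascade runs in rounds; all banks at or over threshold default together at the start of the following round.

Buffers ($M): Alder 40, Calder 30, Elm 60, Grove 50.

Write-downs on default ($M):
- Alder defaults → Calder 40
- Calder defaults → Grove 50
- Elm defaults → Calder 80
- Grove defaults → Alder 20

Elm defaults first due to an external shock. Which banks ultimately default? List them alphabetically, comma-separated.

Calder, Elm, Grove

Round 1 — Elm defaults (initial).
  Calder: +80 → 80 ≥ 30
Round 2 — Calder defaults.
  Grove: +50 → 50 ≥ 50
Round 3 — Grove defaults.
  Alder: +20 → 20 < 40
No further defaults.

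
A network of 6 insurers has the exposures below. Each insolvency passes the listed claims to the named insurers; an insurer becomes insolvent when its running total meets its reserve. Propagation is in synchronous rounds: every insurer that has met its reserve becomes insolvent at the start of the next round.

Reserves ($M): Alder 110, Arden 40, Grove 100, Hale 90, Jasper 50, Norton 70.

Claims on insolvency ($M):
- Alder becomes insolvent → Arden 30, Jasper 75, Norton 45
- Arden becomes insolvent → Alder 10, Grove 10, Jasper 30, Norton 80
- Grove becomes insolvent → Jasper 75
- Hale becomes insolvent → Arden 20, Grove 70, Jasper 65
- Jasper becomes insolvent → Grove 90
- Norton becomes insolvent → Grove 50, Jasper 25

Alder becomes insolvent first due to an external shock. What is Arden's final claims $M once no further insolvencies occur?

30

Round 1 — Alder becomes insolvent (initial).
  Arden: +30 → 30 < 40
  Jasper: +75 → 75 ≥ 50
  Norton: +45 → 45 < 70
Round 2 — Jasper becomes insolvent.
  Grove: +90 → 90 < 100
No further insolvencies.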